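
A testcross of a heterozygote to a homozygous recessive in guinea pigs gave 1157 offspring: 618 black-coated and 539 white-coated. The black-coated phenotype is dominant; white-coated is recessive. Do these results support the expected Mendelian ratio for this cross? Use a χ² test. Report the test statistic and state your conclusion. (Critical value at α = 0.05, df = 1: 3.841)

A testcross of a heterozygote (Aa × aa) gives a 1:1 phenotypic ratio.
The 1:1 ratio has 2 parts, so with N = 1157 the expected counts are:
  black-coated: 1157 × 1/2 = 578.5
  white-coated: 1157 × 1/2 = 578.5
χ² = Σ (O − E)² / E
  black-coated: (618 − 578.5)² / 578.5 = 2.6971
  white-coated: (539 − 578.5)² / 578.5 = 2.6971
χ² = 2.6971 + 2.6971 = 5.3942 ≈ 5.394
Degrees of freedom = 2 − 1 = 1; critical value at α = 0.05 is 3.841.
Since 5.394 > 3.841, we reject the null hypothesis — the data do not fit the 1:1 ratio.

5.394; not consistent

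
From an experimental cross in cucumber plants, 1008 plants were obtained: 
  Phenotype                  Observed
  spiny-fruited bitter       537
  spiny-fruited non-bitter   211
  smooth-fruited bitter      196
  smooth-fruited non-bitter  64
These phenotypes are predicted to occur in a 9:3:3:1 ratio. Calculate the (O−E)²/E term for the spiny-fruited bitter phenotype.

Total ratio parts = 16. Expected numbers out of 1008:
  spiny-fruited bitter: 1008 × 9/16 = 567
  spiny-fruited non-bitter: 1008 × 3/16 = 189
  smooth-fruited bitter: 1008 × 3/16 = 189
  smooth-fruited non-bitter: 1008 × 1/16 = 63
Contribution of spiny-fruited bitter: (537 − 567)² / 567 = 1.5873

1.587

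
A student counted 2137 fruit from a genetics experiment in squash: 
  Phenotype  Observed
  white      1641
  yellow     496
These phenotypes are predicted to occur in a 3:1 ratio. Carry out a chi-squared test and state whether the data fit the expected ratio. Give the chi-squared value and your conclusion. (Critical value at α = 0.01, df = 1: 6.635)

3.651; consistent

Total ratio parts = 4. Expected numbers out of 2137:
  white: 2137 × 3/4 = 1602.75
  yellow: 2137 × 1/4 = 534.25
χ² = Σ (O − E)² / E
  white: (1641 − 1602.75)² / 1602.75 = 0.9128
  yellow: (496 − 534.25)² / 534.25 = 2.7385
χ² = 0.9128 + 2.7385 = 3.6513 ≈ 3.651
Degrees of freedom = 2 − 1 = 1; critical value at α = 0.01 is 6.635.
Since 3.651 < 6.635, we fail to reject the null hypothesis — the data are consistent with the 3:1 ratio.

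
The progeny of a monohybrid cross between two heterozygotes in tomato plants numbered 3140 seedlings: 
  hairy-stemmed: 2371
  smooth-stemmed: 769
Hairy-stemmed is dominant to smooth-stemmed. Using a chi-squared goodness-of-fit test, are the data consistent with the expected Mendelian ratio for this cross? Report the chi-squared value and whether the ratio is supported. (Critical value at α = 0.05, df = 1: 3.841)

For a monohybrid cross between heterozygotes with complete dominance, the expected phenotypic ratio is 3:1.
Under the 3:1 hypothesis (Σ ratio = 4, N = 3140):
  hairy-stemmed: 3140 × 3/4 = 2355
  smooth-stemmed: 3140 × 1/4 = 785
χ² = Σ (O − E)² / E
  hairy-stemmed: (2371 − 2355)² / 2355 = 0.1087
  smooth-stemmed: (769 − 785)² / 785 = 0.3261
χ² = 0.1087 + 0.3261 = 0.4348 ≈ 0.435
Degrees of freedom = 2 − 1 = 1; critical value at α = 0.05 is 3.841.
Since 0.435 < 3.841, we fail to reject the null hypothesis — the data are consistent with the 3:1 ratio.

0.435; consistent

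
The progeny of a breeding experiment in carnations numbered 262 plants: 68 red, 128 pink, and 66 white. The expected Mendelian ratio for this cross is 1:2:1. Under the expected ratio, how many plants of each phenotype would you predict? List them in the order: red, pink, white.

Under the 1:2:1 hypothesis (Σ ratio = 4, N = 262):
  red: 262 × 1/4 = 65.5
  pink: 262 × 2/4 = 131
  white: 262 × 1/4 = 65.5

65.5, 131, 65.5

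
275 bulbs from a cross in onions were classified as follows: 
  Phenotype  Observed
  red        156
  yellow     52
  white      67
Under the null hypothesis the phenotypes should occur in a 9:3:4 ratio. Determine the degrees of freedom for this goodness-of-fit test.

A goodness-of-fit test with 3 phenotype classes has df = 3 − 1 = 2.

2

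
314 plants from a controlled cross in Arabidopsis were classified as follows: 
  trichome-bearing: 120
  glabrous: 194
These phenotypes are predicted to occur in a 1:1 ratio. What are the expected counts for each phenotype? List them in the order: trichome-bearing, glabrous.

157, 157

Total ratio parts = 2. Expected numbers out of 314:
  trichome-bearing: 314 × 1/2 = 157
  glabrous: 314 × 1/2 = 157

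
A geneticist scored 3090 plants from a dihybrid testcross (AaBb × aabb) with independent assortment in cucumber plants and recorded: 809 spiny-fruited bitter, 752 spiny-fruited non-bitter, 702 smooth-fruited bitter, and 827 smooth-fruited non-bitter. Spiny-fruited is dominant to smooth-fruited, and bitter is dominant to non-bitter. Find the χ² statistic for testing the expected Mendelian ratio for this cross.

A dihybrid testcross with independent assortment gives a 1:1:1:1 ratio.
Total ratio parts = 4. Expected numbers out of 3090:
  spiny-fruited bitter: 3090 × 1/4 = 772.5
  spiny-fruited non-bitter: 3090 × 1/4 = 772.5
  smooth-fruited bitter: 3090 × 1/4 = 772.5
  smooth-fruited non-bitter: 3090 × 1/4 = 772.5
χ² = Σ (O − E)² / E
  spiny-fruited bitter: (809 − 772.5)² / 772.5 = 1.7246
  spiny-fruited non-bitter: (752 − 772.5)² / 772.5 = 0.5440
  smooth-fruited bitter: (702 − 772.5)² / 772.5 = 6.4340
  smooth-fruited non-bitter: (827 − 772.5)² / 772.5 = 3.8450
χ² = 1.7246 + 0.5440 + 6.4340 + 3.8450 = 12.5476 ≈ 12.548

12.548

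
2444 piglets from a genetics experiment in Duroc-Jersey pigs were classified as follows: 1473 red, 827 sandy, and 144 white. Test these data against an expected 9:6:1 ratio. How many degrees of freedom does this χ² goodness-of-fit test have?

A goodness-of-fit test with 3 phenotype classes has df = 3 − 1 = 2.

2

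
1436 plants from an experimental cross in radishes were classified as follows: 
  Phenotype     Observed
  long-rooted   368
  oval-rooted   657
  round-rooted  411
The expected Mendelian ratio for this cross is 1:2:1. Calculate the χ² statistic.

Total ratio parts = 4. Expected numbers out of 1436:
  long-rooted: 1436 × 1/4 = 359
  oval-rooted: 1436 × 2/4 = 718
  round-rooted: 1436 × 1/4 = 359
χ² = Σ (O − E)² / E
  long-rooted: (368 − 359)² / 359 = 0.2256
  oval-rooted: (657 − 718)² / 718 = 5.1825
  round-rooted: (411 − 359)² / 359 = 7.5320
χ² = 0.2256 + 5.1825 + 7.5320 = 12.9401 ≈ 12.940

12.940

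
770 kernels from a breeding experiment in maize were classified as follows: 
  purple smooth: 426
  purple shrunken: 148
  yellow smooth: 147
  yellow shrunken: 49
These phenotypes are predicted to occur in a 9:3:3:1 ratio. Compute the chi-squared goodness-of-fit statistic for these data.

0.272

Total ratio parts = 16. Expected numbers out of 770:
  purple smooth: 770 × 9/16 = 433.125
  purple shrunken: 770 × 3/16 = 144.375
  yellow smooth: 770 × 3/16 = 144.375
  yellow shrunken: 770 × 1/16 = 48.125
χ² = Σ (O − E)² / E
  purple smooth: (426 − 433.125)² / 433.125 = 0.1172
  purple shrunken: (148 − 144.375)² / 144.375 = 0.0910
  yellow smooth: (147 − 144.375)² / 144.375 = 0.0477
  yellow shrunken: (49 − 48.125)² / 48.125 = 0.0159
χ² = 0.1172 + 0.0910 + 0.0477 + 0.0159 = 0.2718 ≈ 0.272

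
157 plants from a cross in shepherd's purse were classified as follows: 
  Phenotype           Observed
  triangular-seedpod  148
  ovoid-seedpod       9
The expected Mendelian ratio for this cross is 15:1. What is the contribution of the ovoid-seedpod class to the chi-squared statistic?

0.067

Under the 15:1 hypothesis (Σ ratio = 16, N = 157):
  triangular-seedpod: 157 × 15/16 = 147.1875
  ovoid-seedpod: 157 × 1/16 = 9.8125
Contribution of ovoid-seedpod: (9 − 9.8125)² / 9.8125 = 0.0673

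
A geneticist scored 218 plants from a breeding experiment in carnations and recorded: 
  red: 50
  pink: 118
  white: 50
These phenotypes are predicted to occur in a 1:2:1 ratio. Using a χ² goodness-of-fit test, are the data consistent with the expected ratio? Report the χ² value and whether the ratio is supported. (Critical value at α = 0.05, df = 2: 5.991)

Under the 1:2:1 hypothesis (Σ ratio = 4, N = 218):
  red: 218 × 1/4 = 54.5
  pink: 218 × 2/4 = 109
  white: 218 × 1/4 = 54.5
χ² = Σ (O − E)² / E
  red: (50 − 54.5)² / 54.5 = 0.3716
  pink: (118 − 109)² / 109 = 0.7431
  white: (50 − 54.5)² / 54.5 = 0.3716
χ² = 0.3716 + 0.7431 + 0.3716 = 1.4863 ≈ 1.486
Degrees of freedom = 3 − 1 = 2; critical value at α = 0.05 is 5.991.
Since 1.486 < 5.991, we fail to reject the null hypothesis — the data are consistent with the 1:2:1 ratio.

1.486; consistent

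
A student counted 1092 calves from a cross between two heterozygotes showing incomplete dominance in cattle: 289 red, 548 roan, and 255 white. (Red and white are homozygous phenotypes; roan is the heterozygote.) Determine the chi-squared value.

With incomplete dominance, a heterozygote × heterozygote cross gives a 1:2:1 phenotypic ratio.
Total ratio parts = 4. Expected numbers out of 1092:
  red: 1092 × 1/4 = 273
  roan: 1092 × 2/4 = 546
  white: 1092 × 1/4 = 273
χ² = Σ (O − E)² / E
  red: (289 − 273)² / 273 = 0.9377
  roan: (548 − 546)² / 546 = 0.0073
  white: (255 − 273)² / 273 = 1.1868
χ² = 0.9377 + 0.0073 + 1.1868 = 2.1318 ≈ 2.132

2.132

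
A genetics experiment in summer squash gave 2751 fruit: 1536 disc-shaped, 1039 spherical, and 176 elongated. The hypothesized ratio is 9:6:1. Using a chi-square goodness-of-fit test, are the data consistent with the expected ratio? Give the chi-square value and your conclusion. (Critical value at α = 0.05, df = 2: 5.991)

0.233; consistent

Under the 9:6:1 hypothesis (Σ ratio = 16, N = 2751):
  disc-shaped: 2751 × 9/16 = 1547.4375
  spherical: 2751 × 6/16 = 1031.625
  elongated: 2751 × 1/16 = 171.9375
χ² = Σ (O − E)² / E
  disc-shaped: (1536 − 1547.4375)² / 1547.4375 = 0.0845
  spherical: (1039 − 1031.625)² / 1031.625 = 0.0527
  elongated: (176 − 171.9375)² / 171.9375 = 0.0960
χ² = 0.0845 + 0.0527 + 0.0960 = 0.2332 ≈ 0.233
Degrees of freedom = 3 − 1 = 2; critical value at α = 0.05 is 5.991.
Since 0.233 < 5.991, we fail to reject the null hypothesis — the data are consistent with the 9:6:1 ratio.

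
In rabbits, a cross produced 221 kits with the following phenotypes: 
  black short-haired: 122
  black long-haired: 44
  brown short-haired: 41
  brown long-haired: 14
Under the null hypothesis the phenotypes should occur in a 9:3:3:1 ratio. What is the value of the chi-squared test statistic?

0.209

Under the 9:3:3:1 hypothesis (Σ ratio = 16, N = 221):
  black short-haired: 221 × 9/16 = 124.3125
  black long-haired: 221 × 3/16 = 41.4375
  brown short-haired: 221 × 3/16 = 41.4375
  brown long-haired: 221 × 1/16 = 13.8125
χ² = Σ (O − E)² / E
  black short-haired: (122 − 124.3125)² / 124.3125 = 0.0430
  black long-haired: (44 − 41.4375)² / 41.4375 = 0.1585
  brown short-haired: (41 − 41.4375)² / 41.4375 = 0.0046
  brown long-haired: (14 − 13.8125)² / 13.8125 = 0.0025
χ² = 0.0430 + 0.1585 + 0.0046 + 0.0025 = 0.2086 ≈ 0.209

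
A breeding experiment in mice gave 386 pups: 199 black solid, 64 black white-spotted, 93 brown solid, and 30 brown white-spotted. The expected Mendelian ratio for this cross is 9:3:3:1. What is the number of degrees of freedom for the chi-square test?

A goodness-of-fit test with 4 phenotype classes has df = 4 − 1 = 3.

3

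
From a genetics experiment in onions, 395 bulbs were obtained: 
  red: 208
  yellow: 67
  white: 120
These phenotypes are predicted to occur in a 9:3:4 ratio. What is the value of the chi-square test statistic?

The 9:3:4 ratio has 16 parts, so with N = 395 the expected counts are:
  red: 395 × 9/16 = 222.1875
  yellow: 395 × 3/16 = 74.0625
  white: 395 × 4/16 = 98.75
χ² = Σ (O − E)² / E
  red: (208 − 222.1875)² / 222.1875 = 0.9059
  yellow: (67 − 74.0625)² / 74.0625 = 0.6735
  white: (120 − 98.75)² / 98.75 = 4.5728
χ² = 0.9059 + 0.6735 + 4.5728 = 6.1522 ≈ 6.152

6.152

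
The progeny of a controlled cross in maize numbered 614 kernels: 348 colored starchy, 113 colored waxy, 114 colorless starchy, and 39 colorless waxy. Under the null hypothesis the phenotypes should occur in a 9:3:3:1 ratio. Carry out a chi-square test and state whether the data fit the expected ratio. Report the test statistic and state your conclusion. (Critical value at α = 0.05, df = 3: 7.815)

The 9:3:3:1 ratio has 16 parts, so with N = 614 the expected counts are:
  colored starchy: 614 × 9/16 = 345.375
  colored waxy: 614 × 3/16 = 115.125
  colorless starchy: 614 × 3/16 = 115.125
  colorless waxy: 614 × 1/16 = 38.375
χ² = Σ (O − E)² / E
  colored starchy: (348 − 345.375)² / 345.375 = 0.0200
  colored waxy: (113 − 115.125)² / 115.125 = 0.0392
  colorless starchy: (114 − 115.125)² / 115.125 = 0.0110
  colorless waxy: (39 − 38.375)² / 38.375 = 0.0102
χ² = 0.0200 + 0.0392 + 0.0110 + 0.0102 = 0.0804 ≈ 0.080
Degrees of freedom = 4 − 1 = 3; critical value at α = 0.05 is 7.815.
Since 0.080 < 7.815, we fail to reject the null hypothesis — the data are consistent with the 9:3:3:1 ratio.

0.080; consistent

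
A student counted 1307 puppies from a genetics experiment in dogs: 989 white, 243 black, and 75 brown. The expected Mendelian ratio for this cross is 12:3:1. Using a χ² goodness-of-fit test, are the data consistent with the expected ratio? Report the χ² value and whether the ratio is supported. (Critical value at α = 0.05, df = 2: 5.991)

0.643; consistent

Expected counts for N = 1307 under a 12:3:1 ratio (total parts = 16):
  white: 1307 × 12/16 = 980.25
  black: 1307 × 3/16 = 245.0625
  brown: 1307 × 1/16 = 81.6875
χ² = Σ (O − E)² / E
  white: (989 − 980.25)² / 980.25 = 0.0781
  black: (243 − 245.0625)² / 245.0625 = 0.0174
  brown: (75 − 81.6875)² / 81.6875 = 0.5475
χ² = 0.0781 + 0.0174 + 0.5475 = 0.643
Degrees of freedom = 3 − 1 = 2; critical value at α = 0.05 is 5.991.
Since 0.643 < 5.991, we fail to reject the null hypothesis — the data are consistent with the 12:3:1 ratio.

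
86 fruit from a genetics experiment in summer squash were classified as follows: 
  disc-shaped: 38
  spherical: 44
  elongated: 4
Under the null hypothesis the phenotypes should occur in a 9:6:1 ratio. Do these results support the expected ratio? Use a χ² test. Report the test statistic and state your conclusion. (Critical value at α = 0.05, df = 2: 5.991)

The 9:6:1 ratio has 16 parts, so with N = 86 the expected counts are:
  disc-shaped: 86 × 9/16 = 48.375
  spherical: 86 × 6/16 = 32.25
  elongated: 86 × 1/16 = 5.375
χ² = Σ (O − E)² / E
  disc-shaped: (38 − 48.375)² / 48.375 = 2.2251
  spherical: (44 − 32.25)² / 32.25 = 4.2810
  elongated: (4 − 5.375)² / 5.375 = 0.3517
χ² = 2.2251 + 4.2810 + 0.3517 = 6.8578 ≈ 6.858
Degrees of freedom = 3 − 1 = 2; critical value at α = 0.05 is 5.991.
Since 6.858 > 5.991, we reject the null hypothesis — the data do not fit the 9:6:1 ratio.

6.858; not consistent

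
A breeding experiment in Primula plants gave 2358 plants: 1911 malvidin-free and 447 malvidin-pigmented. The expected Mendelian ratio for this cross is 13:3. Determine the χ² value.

0.066

Under the 13:3 hypothesis (Σ ratio = 16, N = 2358):
  malvidin-free: 2358 × 13/16 = 1915.875
  malvidin-pigmented: 2358 × 3/16 = 442.125
χ² = Σ (O − E)² / E
  malvidin-free: (1911 − 1915.875)² / 1915.875 = 0.0124
  malvidin-pigmented: (447 − 442.125)² / 442.125 = 0.0538
χ² = 0.0124 + 0.0538 = 0.0662 ≈ 0.066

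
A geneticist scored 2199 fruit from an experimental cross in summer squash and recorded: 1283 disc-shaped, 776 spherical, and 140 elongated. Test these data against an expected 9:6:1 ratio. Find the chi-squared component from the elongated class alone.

0.048

The 9:6:1 ratio has 16 parts, so with N = 2199 the expected counts are:
  disc-shaped: 2199 × 9/16 = 1236.9375
  spherical: 2199 × 6/16 = 824.625
  elongated: 2199 × 1/16 = 137.4375
Contribution of elongated: (140 − 137.4375)² / 137.4375 = 0.0478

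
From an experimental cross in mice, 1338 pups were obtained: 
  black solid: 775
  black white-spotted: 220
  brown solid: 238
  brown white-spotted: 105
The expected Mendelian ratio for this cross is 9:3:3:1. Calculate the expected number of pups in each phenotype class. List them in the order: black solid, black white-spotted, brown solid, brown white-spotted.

Total ratio parts = 16. Expected numbers out of 1338:
  black solid: 1338 × 9/16 = 752.625
  black white-spotted: 1338 × 3/16 = 250.875
  brown solid: 1338 × 3/16 = 250.875
  brown white-spotted: 1338 × 1/16 = 83.625

752.625, 250.875, 250.875, 83.625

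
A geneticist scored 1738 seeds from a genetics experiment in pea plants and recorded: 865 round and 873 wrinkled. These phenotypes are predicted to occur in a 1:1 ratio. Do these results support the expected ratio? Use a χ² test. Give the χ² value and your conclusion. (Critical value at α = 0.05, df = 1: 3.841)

Under the 1:1 hypothesis (Σ ratio = 2, N = 1738):
  round: 1738 × 1/2 = 869
  wrinkled: 1738 × 1/2 = 869
χ² = Σ (O − E)² / E
  round: (865 − 869)² / 869 = 0.0184
  wrinkled: (873 − 869)² / 869 = 0.0184
χ² = 0.0184 + 0.0184 = 0.0368 ≈ 0.037
Degrees of freedom = 2 − 1 = 1; critical value at α = 0.05 is 3.841.
Since 0.037 < 3.841, we fail to reject the null hypothesis — the data are consistent with the 1:1 ratio.

0.037; consistent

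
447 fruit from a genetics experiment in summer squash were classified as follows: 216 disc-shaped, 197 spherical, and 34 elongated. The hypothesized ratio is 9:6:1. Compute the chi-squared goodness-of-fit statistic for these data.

Under the 9:6:1 hypothesis (Σ ratio = 16, N = 447):
  disc-shaped: 447 × 9/16 = 251.4375
  spherical: 447 × 6/16 = 167.625
  elongated: 447 × 1/16 = 27.9375
χ² = Σ (O − E)² / E
  disc-shaped: (216 − 251.4375)² / 251.4375 = 4.9945
  spherical: (197 − 167.625)² / 167.625 = 5.1477
  elongated: (34 − 27.9375)² / 27.9375 = 1.3156
χ² = 4.9945 + 5.1477 + 1.3156 = 11.4578 ≈ 11.458

11.458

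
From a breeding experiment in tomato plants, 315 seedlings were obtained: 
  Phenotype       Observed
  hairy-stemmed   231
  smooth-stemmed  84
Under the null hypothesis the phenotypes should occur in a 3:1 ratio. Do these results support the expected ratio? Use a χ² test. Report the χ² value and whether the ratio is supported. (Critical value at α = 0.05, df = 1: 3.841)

0.467; consistent

The 3:1 ratio has 4 parts, so with N = 315 the expected counts are:
  hairy-stemmed: 315 × 3/4 = 236.25
  smooth-stemmed: 315 × 1/4 = 78.75
χ² = Σ (O − E)² / E
  hairy-stemmed: (231 − 236.25)² / 236.25 = 0.1167
  smooth-stemmed: (84 − 78.75)² / 78.75 = 0.3500
χ² = 0.1167 + 0.3500 = 0.4667 ≈ 0.467
Degrees of freedom = 2 − 1 = 1; critical value at α = 0.05 is 3.841.
Since 0.467 < 3.841, we fail to reject the null hypothesis — the data are consistent with the 3:1 ratio.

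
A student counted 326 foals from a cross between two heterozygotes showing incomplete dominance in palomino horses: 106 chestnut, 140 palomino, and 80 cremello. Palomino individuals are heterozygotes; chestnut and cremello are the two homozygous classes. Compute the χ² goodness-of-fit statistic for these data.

10.638

With incomplete dominance, a heterozygote × heterozygote cross gives a 1:2:1 phenotypic ratio.
Total ratio parts = 4. Expected numbers out of 326:
  chestnut: 326 × 1/4 = 81.5
  palomino: 326 × 2/4 = 163
  cremello: 326 × 1/4 = 81.5
χ² = Σ (O − E)² / E
  chestnut: (106 − 81.5)² / 81.5 = 7.3650
  palomino: (140 − 163)² / 163 = 3.2454
  cremello: (80 − 81.5)² / 81.5 = 0.0276
χ² = 7.3650 + 3.2454 + 0.0276 = 10.638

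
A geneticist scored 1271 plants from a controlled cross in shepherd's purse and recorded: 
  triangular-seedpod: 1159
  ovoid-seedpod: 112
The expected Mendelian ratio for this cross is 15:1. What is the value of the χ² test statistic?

Under the 15:1 hypothesis (Σ ratio = 16, N = 1271):
  triangular-seedpod: 1271 × 15/16 = 1191.5625
  ovoid-seedpod: 1271 × 1/16 = 79.4375
χ² = Σ (O − E)² / E
  triangular-seedpod: (1159 − 1191.5625)² / 1191.5625 = 0.8899
  ovoid-seedpod: (112 − 79.4375)² / 79.4375 = 13.3478
χ² = 0.8899 + 13.3478 = 14.2377 ≈ 14.238

14.238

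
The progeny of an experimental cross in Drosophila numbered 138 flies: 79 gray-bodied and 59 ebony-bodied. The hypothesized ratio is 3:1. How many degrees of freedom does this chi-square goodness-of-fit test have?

1

A goodness-of-fit test with 2 phenotype classes has df = 2 − 1 = 1.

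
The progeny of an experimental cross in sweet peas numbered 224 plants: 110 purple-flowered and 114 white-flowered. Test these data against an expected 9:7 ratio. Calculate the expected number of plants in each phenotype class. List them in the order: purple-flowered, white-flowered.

Total ratio parts = 16. Expected numbers out of 224:
  purple-flowered: 224 × 9/16 = 126
  white-flowered: 224 × 7/16 = 98

126, 98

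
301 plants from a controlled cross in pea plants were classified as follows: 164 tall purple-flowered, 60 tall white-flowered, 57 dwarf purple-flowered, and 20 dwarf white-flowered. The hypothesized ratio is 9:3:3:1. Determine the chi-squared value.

The 9:3:3:1 ratio has 16 parts, so with N = 301 the expected counts are:
  tall purple-flowered: 301 × 9/16 = 169.3125
  tall white-flowered: 301 × 3/16 = 56.4375
  dwarf purple-flowered: 301 × 3/16 = 56.4375
  dwarf white-flowered: 301 × 1/16 = 18.8125
χ² = Σ (O − E)² / E
  tall purple-flowered: (164 − 169.3125)² / 169.3125 = 0.1667
  tall white-flowered: (60 − 56.4375)² / 56.4375 = 0.2249
  dwarf purple-flowered: (57 − 56.4375)² / 56.4375 = 0.0056
  dwarf white-flowered: (20 − 18.8125)² / 18.8125 = 0.0750
χ² = 0.1667 + 0.2249 + 0.0056 + 0.0750 = 0.4722 ≈ 0.472

0.472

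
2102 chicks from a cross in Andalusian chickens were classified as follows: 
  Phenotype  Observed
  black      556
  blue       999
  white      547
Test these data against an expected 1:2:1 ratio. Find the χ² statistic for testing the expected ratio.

Expected counts for N = 2102 under a 1:2:1 ratio (total parts = 4):
  black: 2102 × 1/4 = 525.5
  blue: 2102 × 2/4 = 1051
  white: 2102 × 1/4 = 525.5
χ² = Σ (O − E)² / E
  black: (556 − 525.5)² / 525.5 = 1.7702
  blue: (999 − 1051)² / 1051 = 2.5728
  white: (547 − 525.5)² / 525.5 = 0.8796
χ² = 1.7702 + 2.5728 + 0.8796 = 5.2226 ≈ 5.223

5.223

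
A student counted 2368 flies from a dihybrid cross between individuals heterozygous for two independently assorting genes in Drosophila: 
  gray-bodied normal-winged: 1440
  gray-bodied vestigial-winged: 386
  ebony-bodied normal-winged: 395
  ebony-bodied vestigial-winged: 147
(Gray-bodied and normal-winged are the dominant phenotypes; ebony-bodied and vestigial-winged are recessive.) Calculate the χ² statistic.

21.748

A dihybrid F₂ with independent assortment and complete dominance at both loci gives a 9:3:3:1 phenotypic ratio.
Under the 9:3:3:1 hypothesis (Σ ratio = 16, N = 2368):
  gray-bodied normal-winged: 2368 × 9/16 = 1332
  gray-bodied vestigial-winged: 2368 × 3/16 = 444
  ebony-bodied normal-winged: 2368 × 3/16 = 444
  ebony-bodied vestigial-winged: 2368 × 1/16 = 148
χ² = Σ (O − E)² / E
  gray-bodied normal-winged: (1440 − 1332)² / 1332 = 8.7568
  gray-bodied vestigial-winged: (386 − 444)² / 444 = 7.5766
  ebony-bodied normal-winged: (395 − 444)² / 444 = 5.4077
  ebony-bodied vestigial-winged: (147 − 148)² / 148 = 0.0068
χ² = 8.7568 + 7.5766 + 5.4077 + 0.0068 = 21.7479 ≈ 21.748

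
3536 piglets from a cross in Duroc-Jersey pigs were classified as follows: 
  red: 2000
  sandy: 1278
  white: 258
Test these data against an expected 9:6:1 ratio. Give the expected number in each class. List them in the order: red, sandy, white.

1989, 1326, 221

Under the 9:6:1 hypothesis (Σ ratio = 16, N = 3536):
  red: 3536 × 9/16 = 1989
  sandy: 3536 × 6/16 = 1326
  white: 3536 × 1/16 = 221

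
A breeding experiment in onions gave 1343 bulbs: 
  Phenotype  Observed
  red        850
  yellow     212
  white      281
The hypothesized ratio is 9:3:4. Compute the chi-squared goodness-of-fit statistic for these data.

Under the 9:3:4 hypothesis (Σ ratio = 16, N = 1343):
  red: 1343 × 9/16 = 755.4375
  yellow: 1343 × 3/16 = 251.8125
  white: 1343 × 4/16 = 335.75
χ² = Σ (O − E)² / E
  red: (850 − 755.4375)² / 755.4375 = 11.8369
  yellow: (212 − 251.8125)² / 251.8125 = 6.2945
  white: (281 − 335.75)² / 335.75 = 8.9280
χ² = 11.8369 + 6.2945 + 8.9280 = 27.0594 ≈ 27.059

27.059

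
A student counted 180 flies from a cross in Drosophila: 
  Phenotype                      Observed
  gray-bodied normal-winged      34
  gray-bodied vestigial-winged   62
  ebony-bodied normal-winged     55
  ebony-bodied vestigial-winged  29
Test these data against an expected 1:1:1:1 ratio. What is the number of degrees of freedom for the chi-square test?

3

A goodness-of-fit test with 4 phenotype classes has df = 4 − 1 = 3.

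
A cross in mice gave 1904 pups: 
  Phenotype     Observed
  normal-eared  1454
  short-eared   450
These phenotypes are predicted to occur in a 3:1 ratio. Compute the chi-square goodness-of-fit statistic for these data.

1.894

The 3:1 ratio has 4 parts, so with N = 1904 the expected counts are:
  normal-eared: 1904 × 3/4 = 1428
  short-eared: 1904 × 1/4 = 476
χ² = Σ (O − E)² / E
  normal-eared: (1454 − 1428)² / 1428 = 0.4734
  short-eared: (450 − 476)² / 476 = 1.4202
χ² = 0.4734 + 1.4202 = 1.8936 ≈ 1.894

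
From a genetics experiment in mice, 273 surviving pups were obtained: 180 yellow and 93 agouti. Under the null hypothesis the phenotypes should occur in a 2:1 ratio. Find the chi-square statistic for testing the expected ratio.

The 2:1 ratio has 3 parts, so with N = 273 the expected counts are:
  yellow: 273 × 2/3 = 182
  agouti: 273 × 1/3 = 91
χ² = Σ (O − E)² / E
  yellow: (180 − 182)² / 182 = 0.0220
  agouti: (93 − 91)² / 91 = 0.0440
χ² = 0.0220 + 0.0440 = 0.066

0.066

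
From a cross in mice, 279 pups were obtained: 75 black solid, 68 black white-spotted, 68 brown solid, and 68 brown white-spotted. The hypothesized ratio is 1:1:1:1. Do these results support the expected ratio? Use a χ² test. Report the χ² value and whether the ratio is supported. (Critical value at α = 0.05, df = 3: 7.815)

0.527; consistent

Expected counts for N = 279 under a 1:1:1:1 ratio (total parts = 4):
  black solid: 279 × 1/4 = 69.75
  black white-spotted: 279 × 1/4 = 69.75
  brown solid: 279 × 1/4 = 69.75
  brown white-spotted: 279 × 1/4 = 69.75
χ² = Σ (O − E)² / E
  black solid: (75 − 69.75)² / 69.75 = 0.3952
  black white-spotted: (68 − 69.75)² / 69.75 = 0.0439
  brown solid: (68 − 69.75)² / 69.75 = 0.0439
  brown white-spotted: (68 − 69.75)² / 69.75 = 0.0439
χ² = 0.3952 + 0.0439 + 0.0439 + 0.0439 = 0.5269 ≈ 0.527
Degrees of freedom = 4 − 1 = 3; critical value at α = 0.05 is 7.815.
Since 0.527 < 7.815, we fail to reject the null hypothesis — the data are consistent with the 1:1:1:1 ratio.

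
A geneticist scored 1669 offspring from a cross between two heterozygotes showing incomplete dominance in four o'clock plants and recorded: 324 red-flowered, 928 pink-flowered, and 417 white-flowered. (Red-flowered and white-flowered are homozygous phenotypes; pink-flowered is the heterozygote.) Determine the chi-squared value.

With incomplete dominance, a heterozygote × heterozygote cross gives a 1:2:1 phenotypic ratio.
The 1:2:1 ratio has 4 parts, so with N = 1669 the expected counts are:
  red-flowered: 1669 × 1/4 = 417.25
  pink-flowered: 1669 × 2/4 = 834.5
  white-flowered: 1669 × 1/4 = 417.25
χ² = Σ (O − E)² / E
  red-flowered: (324 − 417.25)² / 417.25 = 20.8402
  pink-flowered: (928 − 834.5)² / 834.5 = 10.4760
  white-flowered: (417 − 417.25)² / 417.25 = 0.0001
χ² = 20.8402 + 10.4760 + 0.0001 = 31.3163 ≈ 31.316

31.316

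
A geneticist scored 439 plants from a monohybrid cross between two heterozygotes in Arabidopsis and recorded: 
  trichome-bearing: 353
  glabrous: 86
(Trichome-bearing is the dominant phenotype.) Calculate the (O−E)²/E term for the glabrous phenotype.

5.140

For a monohybrid cross between heterozygotes with complete dominance, the expected phenotypic ratio is 3:1.
The 3:1 ratio has 4 parts, so with N = 439 the expected counts are:
  trichome-bearing: 439 × 3/4 = 329.25
  glabrous: 439 × 1/4 = 109.75
Contribution of glabrous: (86 − 109.75)² / 109.75 = 5.1395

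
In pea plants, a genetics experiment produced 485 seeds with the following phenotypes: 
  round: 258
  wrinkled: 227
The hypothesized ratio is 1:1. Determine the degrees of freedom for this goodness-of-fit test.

A goodness-of-fit test with 2 phenotype classes has df = 2 − 1 = 1.

1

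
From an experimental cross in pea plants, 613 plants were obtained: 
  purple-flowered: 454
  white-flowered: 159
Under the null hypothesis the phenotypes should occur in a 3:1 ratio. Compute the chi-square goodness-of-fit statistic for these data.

Under the 3:1 hypothesis (Σ ratio = 4, N = 613):
  purple-flowered: 613 × 3/4 = 459.75
  white-flowered: 613 × 1/4 = 153.25
χ² = Σ (O − E)² / E
  purple-flowered: (454 − 459.75)² / 459.75 = 0.0719
  white-flowered: (159 − 153.25)² / 153.25 = 0.2157
χ² = 0.0719 + 0.2157 = 0.2876 ≈ 0.288

0.288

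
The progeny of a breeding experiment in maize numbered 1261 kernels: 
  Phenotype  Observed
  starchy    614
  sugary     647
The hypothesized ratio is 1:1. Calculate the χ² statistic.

Expected counts for N = 1261 under a 1:1 ratio (total parts = 2):
  starchy: 1261 × 1/2 = 630.5
  sugary: 1261 × 1/2 = 630.5
χ² = Σ (O − E)² / E
  starchy: (614 − 630.5)² / 630.5 = 0.4318
  sugary: (647 − 630.5)² / 630.5 = 0.4318
χ² = 0.4318 + 0.4318 = 0.8636 ≈ 0.864

0.864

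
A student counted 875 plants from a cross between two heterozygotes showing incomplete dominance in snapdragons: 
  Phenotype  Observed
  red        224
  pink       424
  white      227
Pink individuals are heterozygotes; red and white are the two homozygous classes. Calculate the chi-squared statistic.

With incomplete dominance, a heterozygote × heterozygote cross gives a 1:2:1 phenotypic ratio.
The 1:2:1 ratio has 4 parts, so with N = 875 the expected counts are:
  red: 875 × 1/4 = 218.75
  pink: 875 × 2/4 = 437.5
  white: 875 × 1/4 = 218.75
χ² = Σ (O − E)² / E
  red: (224 − 218.75)² / 218.75 = 0.1260
  pink: (424 − 437.5)² / 437.5 = 0.4166
  white: (227 − 218.75)² / 218.75 = 0.3111
χ² = 0.1260 + 0.4166 + 0.3111 = 0.8537 ≈ 0.854

0.854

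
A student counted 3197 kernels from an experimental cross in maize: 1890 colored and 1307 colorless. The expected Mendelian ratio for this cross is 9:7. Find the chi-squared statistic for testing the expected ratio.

10.685

Total ratio parts = 16. Expected numbers out of 3197:
  colored: 3197 × 9/16 = 1798.3125
  colorless: 3197 × 7/16 = 1398.6875
χ² = Σ (O − E)² / E
  colored: (1890 − 1798.3125)² / 1798.3125 = 4.6747
  colorless: (1307 − 1398.6875)² / 1398.6875 = 6.0103
χ² = 4.6747 + 6.0103 = 10.685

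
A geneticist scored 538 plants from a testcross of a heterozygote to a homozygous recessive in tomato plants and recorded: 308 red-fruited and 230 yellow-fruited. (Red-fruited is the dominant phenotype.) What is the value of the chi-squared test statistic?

A testcross of a heterozygote (Aa × aa) gives a 1:1 phenotypic ratio.
Expected counts for N = 538 under a 1:1 ratio (total parts = 2):
  red-fruited: 538 × 1/2 = 269
  yellow-fruited: 538 × 1/2 = 269
χ² = Σ (O − E)² / E
  red-fruited: (308 − 269)² / 269 = 5.6543
  yellow-fruited: (230 − 269)² / 269 = 5.6543
χ² = 5.6543 + 5.6543 = 11.3086 ≈ 11.309

11.309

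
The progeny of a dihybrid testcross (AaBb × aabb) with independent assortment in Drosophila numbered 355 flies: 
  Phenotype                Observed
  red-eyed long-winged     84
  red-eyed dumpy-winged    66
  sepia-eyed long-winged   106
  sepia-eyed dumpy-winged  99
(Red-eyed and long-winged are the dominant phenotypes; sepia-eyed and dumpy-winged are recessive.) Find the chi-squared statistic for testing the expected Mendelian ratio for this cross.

10.623

A dihybrid testcross with independent assortment gives a 1:1:1:1 ratio.
Total ratio parts = 4. Expected numbers out of 355:
  red-eyed long-winged: 355 × 1/4 = 88.75
  red-eyed dumpy-winged: 355 × 1/4 = 88.75
  sepia-eyed long-winged: 355 × 1/4 = 88.75
  sepia-eyed dumpy-winged: 355 × 1/4 = 88.75
χ² = Σ (O − E)² / E
  red-eyed long-winged: (84 − 88.75)² / 88.75 = 0.2542
  red-eyed dumpy-winged: (66 − 88.75)² / 88.75 = 5.8317
  sepia-eyed long-winged: (106 − 88.75)² / 88.75 = 3.3528
  sepia-eyed dumpy-winged: (99 − 88.75)² / 88.75 = 1.1838
χ² = 0.2542 + 5.8317 + 3.3528 + 1.1838 = 10.6225 ≈ 10.623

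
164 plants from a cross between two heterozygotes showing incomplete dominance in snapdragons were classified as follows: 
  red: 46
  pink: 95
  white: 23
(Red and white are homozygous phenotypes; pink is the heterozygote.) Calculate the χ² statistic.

With incomplete dominance, a heterozygote × heterozygote cross gives a 1:2:1 phenotypic ratio.
Expected counts for N = 164 under a 1:2:1 ratio (total parts = 4):
  red: 164 × 1/4 = 41
  pink: 164 × 2/4 = 82
  white: 164 × 1/4 = 41
χ² = Σ (O − E)² / E
  red: (46 − 41)² / 41 = 0.6098
  pink: (95 − 82)² / 82 = 2.0610
  white: (23 − 41)² / 41 = 7.9024
χ² = 0.6098 + 2.0610 + 7.9024 = 10.5732 ≈ 10.573

10.573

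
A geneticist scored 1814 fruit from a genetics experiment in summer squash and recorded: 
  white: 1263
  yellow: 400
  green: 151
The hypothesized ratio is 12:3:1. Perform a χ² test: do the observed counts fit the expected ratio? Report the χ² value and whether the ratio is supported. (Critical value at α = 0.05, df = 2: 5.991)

30.014; not consistent

Under the 12:3:1 hypothesis (Σ ratio = 16, N = 1814):
  white: 1814 × 12/16 = 1360.5
  yellow: 1814 × 3/16 = 340.125
  green: 1814 × 1/16 = 113.375
χ² = Σ (O − E)² / E
  white: (1263 − 1360.5)² / 1360.5 = 6.9873
  yellow: (400 − 340.125)² / 340.125 = 10.5403
  green: (151 − 113.375)² / 113.375 = 12.4864
χ² = 6.9873 + 10.5403 + 12.4864 = 30.014
Degrees of freedom = 3 − 1 = 2; critical value at α = 0.05 is 5.991.
Since 30.014 > 5.991, we reject the null hypothesis — the data do not fit the 12:3:1 ratio.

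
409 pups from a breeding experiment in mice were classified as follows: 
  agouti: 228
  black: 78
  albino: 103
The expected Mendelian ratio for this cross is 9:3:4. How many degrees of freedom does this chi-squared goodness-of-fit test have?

A goodness-of-fit test with 3 phenotype classes has df = 3 − 1 = 2.

2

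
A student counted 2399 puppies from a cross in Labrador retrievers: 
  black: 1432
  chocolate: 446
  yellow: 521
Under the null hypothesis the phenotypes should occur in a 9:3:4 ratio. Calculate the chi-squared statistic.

15.424

Total ratio parts = 16. Expected numbers out of 2399:
  black: 2399 × 9/16 = 1349.4375
  chocolate: 2399 × 3/16 = 449.8125
  yellow: 2399 × 4/16 = 599.75
χ² = Σ (O − E)² / E
  black: (1432 − 1349.4375)² / 1349.4375 = 5.0514
  chocolate: (446 − 449.8125)² / 449.8125 = 0.0323
  yellow: (521 − 599.75)² / 599.75 = 10.3402
χ² = 5.0514 + 0.0323 + 10.3402 = 15.4239 ≈ 15.424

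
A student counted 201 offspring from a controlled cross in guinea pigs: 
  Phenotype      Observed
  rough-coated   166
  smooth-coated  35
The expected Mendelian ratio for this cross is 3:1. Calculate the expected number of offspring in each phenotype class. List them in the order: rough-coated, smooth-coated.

150.75, 50.25

Expected counts for N = 201 under a 3:1 ratio (total parts = 4):
  rough-coated: 201 × 3/4 = 150.75
  smooth-coated: 201 × 1/4 = 50.25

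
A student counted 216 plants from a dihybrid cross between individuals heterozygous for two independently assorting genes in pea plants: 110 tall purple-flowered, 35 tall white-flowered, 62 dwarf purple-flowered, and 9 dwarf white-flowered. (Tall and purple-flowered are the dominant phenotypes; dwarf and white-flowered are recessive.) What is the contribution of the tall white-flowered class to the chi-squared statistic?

0.747

A dihybrid F₂ with independent assortment and complete dominance at both loci gives a 9:3:3:1 phenotypic ratio.
Total ratio parts = 16. Expected numbers out of 216:
  tall purple-flowered: 216 × 9/16 = 121.5
  tall white-flowered: 216 × 3/16 = 40.5
  dwarf purple-flowered: 216 × 3/16 = 40.5
  dwarf white-flowered: 216 × 1/16 = 13.5
Contribution of tall white-flowered: (35 − 40.5)² / 40.5 = 0.7469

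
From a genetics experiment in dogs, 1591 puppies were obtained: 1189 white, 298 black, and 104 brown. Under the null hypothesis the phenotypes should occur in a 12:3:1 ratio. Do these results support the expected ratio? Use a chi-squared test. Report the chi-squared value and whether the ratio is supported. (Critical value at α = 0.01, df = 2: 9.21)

0.225; consistent

Under the 12:3:1 hypothesis (Σ ratio = 16, N = 1591):
  white: 1591 × 12/16 = 1193.25
  black: 1591 × 3/16 = 298.3125
  brown: 1591 × 1/16 = 99.4375
χ² = Σ (O − E)² / E
  white: (1189 − 1193.25)² / 1193.25 = 0.0151
  black: (298 − 298.3125)² / 298.3125 = 0.0003
  brown: (104 − 99.4375)² / 99.4375 = 0.2093
χ² = 0.0151 + 0.0003 + 0.2093 = 0.2247 ≈ 0.225
Degrees of freedom = 3 − 1 = 2; critical value at α = 0.01 is 9.21.
Since 0.225 < 9.21, we fail to reject the null hypothesis — the data are consistent with the 12:3:1 ratio.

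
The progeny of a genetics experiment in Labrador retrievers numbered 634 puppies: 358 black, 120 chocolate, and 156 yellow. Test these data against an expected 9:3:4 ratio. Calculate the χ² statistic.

0.055

The 9:3:4 ratio has 16 parts, so with N = 634 the expected counts are:
  black: 634 × 9/16 = 356.625
  chocolate: 634 × 3/16 = 118.875
  yellow: 634 × 4/16 = 158.5
χ² = Σ (O − E)² / E
  black: (358 − 356.625)² / 356.625 = 0.0053
  chocolate: (120 − 118.875)² / 118.875 = 0.0106
  yellow: (156 − 158.5)² / 158.5 = 0.0394
χ² = 0.0053 + 0.0106 + 0.0394 = 0.0553 ≈ 0.055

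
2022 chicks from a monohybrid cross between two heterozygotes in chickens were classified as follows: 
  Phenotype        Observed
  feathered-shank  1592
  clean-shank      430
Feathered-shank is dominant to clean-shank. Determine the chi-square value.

15.035

For a monohybrid cross between heterozygotes with complete dominance, the expected phenotypic ratio is 3:1.
The 3:1 ratio has 4 parts, so with N = 2022 the expected counts are:
  feathered-shank: 2022 × 3/4 = 1516.5
  clean-shank: 2022 × 1/4 = 505.5
χ² = Σ (O − E)² / E
  feathered-shank: (1592 − 1516.5)² / 1516.5 = 3.7588
  clean-shank: (430 − 505.5)² / 505.5 = 11.2765
χ² = 3.7588 + 11.2765 = 15.0353 ≈ 15.035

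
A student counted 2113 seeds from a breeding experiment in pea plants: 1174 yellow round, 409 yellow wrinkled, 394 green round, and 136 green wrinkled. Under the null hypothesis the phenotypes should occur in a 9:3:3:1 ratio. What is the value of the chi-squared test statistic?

Total ratio parts = 16. Expected numbers out of 2113:
  yellow round: 2113 × 9/16 = 1188.5625
  yellow wrinkled: 2113 × 3/16 = 396.1875
  green round: 2113 × 3/16 = 396.1875
  green wrinkled: 2113 × 1/16 = 132.0625
χ² = Σ (O − E)² / E
  yellow round: (1174 − 1188.5625)² / 1188.5625 = 0.1784
  yellow wrinkled: (409 − 396.1875)² / 396.1875 = 0.4143
  green round: (394 − 396.1875)² / 396.1875 = 0.0121
  green wrinkled: (136 − 132.0625)² / 132.0625 = 0.1174
χ² = 0.1784 + 0.4143 + 0.0121 + 0.1174 = 0.7222 ≈ 0.722

0.722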